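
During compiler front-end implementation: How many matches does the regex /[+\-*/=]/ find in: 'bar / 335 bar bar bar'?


Pattern: /[+\-*/=]/ (operators)
Input: 'bar / 335 bar bar bar'
Scanning for matches:
  Match 1: '/'
Total matches: 1

1


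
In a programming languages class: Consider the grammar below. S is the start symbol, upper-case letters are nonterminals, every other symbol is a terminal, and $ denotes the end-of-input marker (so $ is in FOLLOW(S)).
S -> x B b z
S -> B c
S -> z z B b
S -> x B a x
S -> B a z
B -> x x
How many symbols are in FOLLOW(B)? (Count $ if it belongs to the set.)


S is the start symbol and does not occur in any rule body, so FOLLOW(S) = {$}.
Examining every occurrence of B in a rule body:
  S -> x B b z : B is followed by terminal 'b' -> add 'b'
  S -> B c : B is followed by terminal 'c' -> add 'c'
  S -> z z B b : B is followed by terminal 'b' -> add 'b' (already in the set)
  S -> x B a x : B is followed by terminal 'a' -> add 'a'
  S -> B a z : B is followed by terminal 'a' -> add 'a' (already in the set)
  B -> x x : B does not occur in the body -> contributes nothing
FOLLOW(B) = {a, b, c}
Count: 3

3


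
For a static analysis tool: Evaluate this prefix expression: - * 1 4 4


Parsing prefix expression: - * 1 4 4
Step 1: Innermost operation '* 1 4'
  1 * 4 = 4
Step 2: Outer operation '- [4] 4'
  4 - 4 = 0

0


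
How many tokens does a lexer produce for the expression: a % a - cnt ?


Scanning 'a % a - cnt'
Token 1: 'a' -> identifier
Token 2: '%' -> operator
Token 3: 'a' -> identifier
Token 4: '-' -> operator
Token 5: 'cnt' -> identifier
Total tokens: 5

5


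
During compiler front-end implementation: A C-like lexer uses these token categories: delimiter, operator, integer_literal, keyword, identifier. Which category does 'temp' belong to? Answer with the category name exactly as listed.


Token: 'temp'
Checking categories:
  identifier: YES
  integer_literal: no
  operator: no
  keyword: no
  delimiter: no
Category: identifier

identifier


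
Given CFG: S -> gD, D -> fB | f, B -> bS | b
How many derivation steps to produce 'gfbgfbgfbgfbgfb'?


Grammar: S -> gD, D -> fB | f, B -> bS | b
Deriving 'gfbgfbgfbgfbgfb':
Step 1: S -> gD => gD
Step 2: D -> fB => gfB
Step 3: B -> bS => gfbS
Step 4: S -> gD => gfbgD
Step 5: D -> fB => gfbgfB
Step 6: B -> bS => gfbgfbS
Step 7: S -> gD => gfbgfbgD
Step 8: D -> fB => gfbgfbgfB
Step 9: B -> bS => gfbgfbgfbS
Step 10: S -> gD => gfbgfbgfbgD
Step 11: D -> fB => gfbgfbgfbgfB
Step 12: B -> bS => gfbgfbgfbgfbS
Step 13: S -> gD => gfbgfbgfbgfbgD
Step 14: D -> fB => gfbgfbgfbgfbgfB
Step 15: B -> b => gfbgfbgfbgfbgfb
Total derivation steps: 15

15


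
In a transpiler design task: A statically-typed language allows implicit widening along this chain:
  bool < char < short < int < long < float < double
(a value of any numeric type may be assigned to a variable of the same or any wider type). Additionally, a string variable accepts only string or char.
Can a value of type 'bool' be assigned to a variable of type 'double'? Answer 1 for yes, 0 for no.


Target variable type: double
Source value type: bool
Numeric ranks: bool=0, double=6
Widening allowed iff rank(source) <= rank(target): 0 <= 6? Yes
Result: 1

1


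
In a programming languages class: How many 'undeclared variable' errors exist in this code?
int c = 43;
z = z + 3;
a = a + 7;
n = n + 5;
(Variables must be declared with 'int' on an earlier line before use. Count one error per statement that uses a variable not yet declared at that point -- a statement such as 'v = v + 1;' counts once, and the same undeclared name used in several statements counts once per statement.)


Scanning code line by line:
  Line 1: declare 'c' -> declared = ['c']
  Line 2: use 'z' -> ERROR (undeclared)
  Line 3: use 'a' -> ERROR (undeclared)
  Line 4: use 'n' -> ERROR (undeclared)
Total undeclared variable errors: 3

3


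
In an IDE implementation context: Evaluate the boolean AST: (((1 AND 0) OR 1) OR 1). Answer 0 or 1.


Step 1: Evaluate inner node
  1 AND 0 = 0
Step 2: Evaluate next node
  0 OR 1 = 1
Step 3: Evaluate root node
  1 OR 1 = 1

1


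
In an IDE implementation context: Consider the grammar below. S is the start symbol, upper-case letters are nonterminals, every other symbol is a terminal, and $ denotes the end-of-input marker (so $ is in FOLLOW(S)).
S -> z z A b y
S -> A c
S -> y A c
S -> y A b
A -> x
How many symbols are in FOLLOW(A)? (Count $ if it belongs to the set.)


S is the start symbol and does not occur in any rule body, so FOLLOW(S) = {$}.
Examining every occurrence of A in a rule body:
  S -> z z A b y : A is followed by terminal 'b' -> add 'b'
  S -> A c : A is followed by terminal 'c' -> add 'c'
  S -> y A c : A is followed by terminal 'c' -> add 'c' (already in the set)
  S -> y A b : A is followed by terminal 'b' -> add 'b' (already in the set)
  A -> x : A does not occur in the body -> contributes nothing
FOLLOW(A) = {b, c}
Count: 2

2


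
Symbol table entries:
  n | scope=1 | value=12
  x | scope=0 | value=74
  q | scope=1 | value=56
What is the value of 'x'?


Searching symbol table for 'x':
  n | scope=1 | value=12
  x | scope=0 | value=74 <- MATCH
  q | scope=1 | value=56
Found 'x' at scope 0 with value 74

74


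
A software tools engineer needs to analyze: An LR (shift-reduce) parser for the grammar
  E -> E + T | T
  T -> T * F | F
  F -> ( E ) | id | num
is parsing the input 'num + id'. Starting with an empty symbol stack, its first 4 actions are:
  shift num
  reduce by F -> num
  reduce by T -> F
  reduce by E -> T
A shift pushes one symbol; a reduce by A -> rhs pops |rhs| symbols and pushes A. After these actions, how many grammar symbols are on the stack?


Tracking the symbol stack through each action:
  Action 1: shift 'num' : push -> stack = [num] (size 1)
  Action 2: reduce by F -> num : pop 1, push F -> stack = [F] (size 1)
  Action 3: reduce by T -> F : pop 1, push T -> stack = [T] (size 1)
  Action 4: reduce by E -> T : pop 1, push E -> stack = [E] (size 1)
Final stack size: 1

1


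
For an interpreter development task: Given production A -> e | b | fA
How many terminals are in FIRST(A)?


Production: A -> e | b | fA
Examining each alternative for leading terminals:
  A -> e : first terminal = 'e'
  A -> b : first terminal = 'b'
  A -> fA : first terminal = 'f'
FIRST(A) = {b, e, f}
Count: 3

3


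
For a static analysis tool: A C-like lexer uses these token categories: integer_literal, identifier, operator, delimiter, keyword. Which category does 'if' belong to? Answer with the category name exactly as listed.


Token: 'if'
Checking categories:
  identifier: no
  integer_literal: no
  operator: no
  keyword: YES
  delimiter: no
Category: keyword

keyword


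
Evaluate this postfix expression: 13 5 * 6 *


Processing tokens left to right:
Push 13, Push 5
Pop 13 and 5, compute 13 * 5 = 65, push 65
Push 6
Pop 65 and 6, compute 65 * 6 = 390, push 390
Stack result: 390

390


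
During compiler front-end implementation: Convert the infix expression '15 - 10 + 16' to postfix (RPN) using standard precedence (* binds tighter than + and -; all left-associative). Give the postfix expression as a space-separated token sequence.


Applying the shunting-yard algorithm:
  Operand 15 -> output
  Push '-' onto operator stack -> op-stack: [-]
  Operand 10 -> output
  See '+' (prec 1); top '-' (prec 1) >= it -> pop '-' to output
  Push '+' onto operator stack -> op-stack: [+]
  Operand 16 -> output
  End of input: pop '+' to output
Postfix result: 15 10 - 16 +

15 10 - 16 +


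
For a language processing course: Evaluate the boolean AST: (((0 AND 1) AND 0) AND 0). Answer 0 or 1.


Step 1: Evaluate inner node
  0 AND 1 = 0
Step 2: Evaluate next node
  0 AND 0 = 0
Step 3: Evaluate root node
  0 AND 0 = 0

0


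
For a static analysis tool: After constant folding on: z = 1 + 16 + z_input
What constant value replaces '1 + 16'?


Identifying constant sub-expression:
  Original: z = 1 + 16 + z_input
  1 and 16 are both compile-time constants
  Evaluating: 1 + 16 = 17
  After folding: z = 17 + z_input

17


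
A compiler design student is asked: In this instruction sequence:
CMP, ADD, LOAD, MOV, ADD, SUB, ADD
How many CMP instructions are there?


Scanning instruction sequence for CMP:
  Position 1: CMP <- MATCH
  Position 2: ADD
  Position 3: LOAD
  Position 4: MOV
  Position 5: ADD
  Position 6: SUB
  Position 7: ADD
Matches at positions: [1]
Total CMP count: 1

1


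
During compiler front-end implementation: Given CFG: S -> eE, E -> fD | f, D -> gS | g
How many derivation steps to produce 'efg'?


Grammar: S -> eE, E -> fD | f, D -> gS | g
Deriving 'efg':
Step 1: S -> eE => eE
Step 2: E -> fD => efD
Step 3: D -> g => efg
Total derivation steps: 3

3


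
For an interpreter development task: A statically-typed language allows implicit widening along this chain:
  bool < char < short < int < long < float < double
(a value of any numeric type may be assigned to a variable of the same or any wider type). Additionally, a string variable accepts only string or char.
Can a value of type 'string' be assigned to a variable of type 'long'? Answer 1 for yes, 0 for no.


Target variable type: long
Source value type: string
Rule: string cannot widen to any numeric type
Result: 0

0


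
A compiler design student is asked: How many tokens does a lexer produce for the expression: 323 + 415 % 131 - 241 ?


Scanning '323 + 415 % 131 - 241'
Token 1: '323' -> integer_literal
Token 2: '+' -> operator
Token 3: '415' -> integer_literal
Token 4: '%' -> operator
Token 5: '131' -> integer_literal
Token 6: '-' -> operator
Token 7: '241' -> integer_literal
Total tokens: 7

7


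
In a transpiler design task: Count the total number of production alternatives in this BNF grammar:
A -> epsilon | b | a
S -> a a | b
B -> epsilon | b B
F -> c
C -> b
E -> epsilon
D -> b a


Counting alternatives per rule:
  A: 3 alternative(s)
  S: 2 alternative(s)
  B: 2 alternative(s)
  F: 1 alternative(s)
  C: 1 alternative(s)
  E: 1 alternative(s)
  D: 1 alternative(s)
Sum: 3 + 2 + 2 + 1 + 1 + 1 + 1 = 11

11


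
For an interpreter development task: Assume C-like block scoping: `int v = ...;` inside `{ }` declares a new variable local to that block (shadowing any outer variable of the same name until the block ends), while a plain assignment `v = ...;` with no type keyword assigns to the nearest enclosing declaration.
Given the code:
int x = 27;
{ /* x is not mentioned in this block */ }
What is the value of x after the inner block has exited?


Analyzing scoping rules:
Outer scope: declares x = 27
Inner block: x is neither redeclared nor assigned -> unchanged
After the block -> 27
Result: 27

27


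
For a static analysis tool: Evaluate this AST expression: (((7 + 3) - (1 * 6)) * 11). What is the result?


Expression: (((7 + 3) - (1 * 6)) * 11)
Evaluating step by step:
  7 + 3 = 10
  1 * 6 = 6
  10 - 6 = 4
  4 * 11 = 44
Result: 44

44


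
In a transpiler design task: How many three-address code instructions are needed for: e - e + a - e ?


Expression: e - e + a - e
Generating three-address code (respecting * over +/- precedence):
  Instruction 1: t1 = e - e
  Instruction 2: t2 = t1 + a
  Instruction 3: t3 = t2 - e
Total instructions: 3

3


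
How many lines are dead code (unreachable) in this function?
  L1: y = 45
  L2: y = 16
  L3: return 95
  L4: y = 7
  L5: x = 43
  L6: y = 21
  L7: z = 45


Analyzing control flow:
  L1: reachable (before return)
  L2: reachable (before return)
  L3: reachable (return statement)
  L4: DEAD (after return at L3)
  L5: DEAD (after return at L3)
  L6: DEAD (after return at L3)
  L7: DEAD (after return at L3)
Return at L3, total lines = 7
Dead lines: L4 through L7
Count: 4

4


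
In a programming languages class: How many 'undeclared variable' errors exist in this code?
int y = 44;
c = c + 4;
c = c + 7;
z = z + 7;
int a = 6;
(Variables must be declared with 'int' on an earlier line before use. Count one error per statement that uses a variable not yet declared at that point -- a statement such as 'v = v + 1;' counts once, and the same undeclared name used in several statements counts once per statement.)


Scanning code line by line:
  Line 1: declare 'y' -> declared = ['y']
  Line 2: use 'c' -> ERROR (undeclared)
  Line 3: use 'c' -> ERROR (undeclared)
  Line 4: use 'z' -> ERROR (undeclared)
  Line 5: declare 'a' -> declared = ['a', 'y']
Total undeclared variable errors: 3

3


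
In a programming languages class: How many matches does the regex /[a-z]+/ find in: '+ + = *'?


Pattern: /[a-z]+/ (identifiers)
Input: '+ + = *'
Scanning for matches:
Total matches: 0

0


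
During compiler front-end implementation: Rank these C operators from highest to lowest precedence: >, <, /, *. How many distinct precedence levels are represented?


Looking up precedence for each operator:
  > -> precedence 4
  < -> precedence 4
  / -> precedence 6
  * -> precedence 6
Sorted highest to lowest: /, *, >, <
Distinct precedence values: [6, 4]
Number of distinct levels: 2

2


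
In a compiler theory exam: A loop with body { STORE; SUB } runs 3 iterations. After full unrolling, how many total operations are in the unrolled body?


Loop body operations: STORE, SUB (2 ops per iteration)
Unrolling 3 iterations:
  Iteration 1: STORE, SUB (2 ops)
  Iteration 2: STORE, SUB (2 ops)
  Iteration 3: STORE, SUB (2 ops)
Total: 3 iterations * 2 ops/iter = 6 operations

6


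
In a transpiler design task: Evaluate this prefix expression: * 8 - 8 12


Parsing prefix expression: * 8 - 8 12
Step 1: Innermost operation '- 8 12'
  8 - 12 = -4
Step 2: Outer operation '* 8 [-4]'
  8 * -4 = -32

-32


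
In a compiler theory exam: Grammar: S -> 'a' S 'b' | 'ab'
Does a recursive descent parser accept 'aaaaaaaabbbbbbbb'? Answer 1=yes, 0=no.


Grammar accepts strings of the form a^n b^n (n >= 1)
Word: 'aaaaaaaabbbbbbbb'
Counting: 8 a's and 8 b's
Check: 8 == 8? Yes
Derivation (S -> aSb applied 7 time(s), then S -> ab): S => aSb => aaSbb => aaaSbbb => aaaaSbbbb => aaaaaSbbbbb => aaaaaaSbbbbbb => aaaaaaaSbbbbbbb => aaaaaaaabbbbbbbb
Accepted

1


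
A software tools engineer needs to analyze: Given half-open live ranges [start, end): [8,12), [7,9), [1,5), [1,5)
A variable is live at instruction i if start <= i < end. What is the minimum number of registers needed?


Live ranges:
  Var0: [8, 12)
  Var1: [7, 9)
  Var2: [1, 5)
  Var3: [1, 5)
Sweep-line events (position, delta, active):
  pos=1 start -> active=1
  pos=1 start -> active=2
  pos=5 end -> active=1
  pos=5 end -> active=0
  pos=7 start -> active=1
  pos=8 start -> active=2
  pos=9 end -> active=1
  pos=12 end -> active=0
Maximum simultaneous active: 2
Minimum registers needed: 2

2


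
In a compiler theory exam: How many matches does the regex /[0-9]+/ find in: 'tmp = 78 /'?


Pattern: /[0-9]+/ (int literals)
Input: 'tmp = 78 /'
Scanning for matches:
  Match 1: '78'
Total matches: 1

1


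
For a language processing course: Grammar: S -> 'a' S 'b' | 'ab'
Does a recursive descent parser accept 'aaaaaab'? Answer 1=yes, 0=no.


Grammar accepts strings of the form a^n b^n (n >= 1)
Word: 'aaaaaab'
Counting: 6 a's and 1 b's
Check: 6 == 1? No
Mismatch: a-count != b-count
Rejected

0


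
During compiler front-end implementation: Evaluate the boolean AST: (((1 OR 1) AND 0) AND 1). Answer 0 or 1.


Step 1: Evaluate inner node
  1 OR 1 = 1
Step 2: Evaluate next node
  1 AND 0 = 0
Step 3: Evaluate root node
  0 AND 1 = 0

0


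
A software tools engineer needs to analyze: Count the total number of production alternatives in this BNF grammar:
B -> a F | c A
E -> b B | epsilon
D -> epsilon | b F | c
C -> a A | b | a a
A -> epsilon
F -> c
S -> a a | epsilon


Counting alternatives per rule:
  B: 2 alternative(s)
  E: 2 alternative(s)
  D: 3 alternative(s)
  C: 3 alternative(s)
  A: 1 alternative(s)
  F: 1 alternative(s)
  S: 2 alternative(s)
Sum: 2 + 2 + 3 + 3 + 1 + 1 + 2 = 14

14


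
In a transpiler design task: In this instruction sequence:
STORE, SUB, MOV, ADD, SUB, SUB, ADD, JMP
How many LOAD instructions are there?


Scanning instruction sequence for LOAD:
  Position 1: STORE
  Position 2: SUB
  Position 3: MOV
  Position 4: ADD
  Position 5: SUB
  Position 6: SUB
  Position 7: ADD
  Position 8: JMP
Matches at positions: []
Total LOAD count: 0

0


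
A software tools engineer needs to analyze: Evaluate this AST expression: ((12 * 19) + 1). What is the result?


Expression: ((12 * 19) + 1)
Evaluating step by step:
  12 * 19 = 228
  228 + 1 = 229
Result: 229

229


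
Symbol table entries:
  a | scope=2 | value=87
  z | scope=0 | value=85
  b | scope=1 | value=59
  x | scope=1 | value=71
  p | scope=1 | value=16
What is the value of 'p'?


Searching symbol table for 'p':
  a | scope=2 | value=87
  z | scope=0 | value=85
  b | scope=1 | value=59
  x | scope=1 | value=71
  p | scope=1 | value=16 <- MATCH
Found 'p' at scope 1 with value 16

16


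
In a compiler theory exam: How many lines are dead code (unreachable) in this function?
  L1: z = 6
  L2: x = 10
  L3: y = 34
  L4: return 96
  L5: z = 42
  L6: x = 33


Analyzing control flow:
  L1: reachable (before return)
  L2: reachable (before return)
  L3: reachable (before return)
  L4: reachable (return statement)
  L5: DEAD (after return at L4)
  L6: DEAD (after return at L4)
Return at L4, total lines = 6
Dead lines: L5 through L6
Count: 2

2


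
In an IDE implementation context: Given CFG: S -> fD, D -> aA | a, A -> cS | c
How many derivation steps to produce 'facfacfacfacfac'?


Grammar: S -> fD, D -> aA | a, A -> cS | c
Deriving 'facfacfacfacfac':
Step 1: S -> fD => fD
Step 2: D -> aA => faA
Step 3: A -> cS => facS
Step 4: S -> fD => facfD
Step 5: D -> aA => facfaA
Step 6: A -> cS => facfacS
Step 7: S -> fD => facfacfD
Step 8: D -> aA => facfacfaA
Step 9: A -> cS => facfacfacS
Step 10: S -> fD => facfacfacfD
Step 11: D -> aA => facfacfacfaA
Step 12: A -> cS => facfacfacfacS
Step 13: S -> fD => facfacfacfacfD
Step 14: D -> aA => facfacfacfacfaA
Step 15: A -> c => facfacfacfacfac
Total derivation steps: 15

15


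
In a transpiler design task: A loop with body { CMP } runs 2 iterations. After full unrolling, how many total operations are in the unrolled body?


Loop body operations: CMP (1 op per iteration)
Unrolling 2 iterations:
  Iteration 1: CMP (1 ops)
  Iteration 2: CMP (1 ops)
Total: 2 iterations * 1 ops/iter = 2 operations

2


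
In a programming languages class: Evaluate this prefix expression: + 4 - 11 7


Parsing prefix expression: + 4 - 11 7
Step 1: Innermost operation '- 11 7'
  11 - 7 = 4
Step 2: Outer operation '+ 4 [4]'
  4 + 4 = 8

8


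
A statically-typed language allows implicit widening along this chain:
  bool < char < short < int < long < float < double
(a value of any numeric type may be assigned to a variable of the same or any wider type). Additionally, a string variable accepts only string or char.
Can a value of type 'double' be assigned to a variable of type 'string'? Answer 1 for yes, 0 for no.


Target variable type: string
Source value type: double
Rule: string accepts only {string, char}
  source 'double' in {string, char}? No
Result: 0

0


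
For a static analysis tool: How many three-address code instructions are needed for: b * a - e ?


Expression: b * a - e
Generating three-address code (respecting * over +/- precedence):
  Instruction 1: t1 = b * a
  Instruction 2: t2 = t1 - e
Total instructions: 2

2


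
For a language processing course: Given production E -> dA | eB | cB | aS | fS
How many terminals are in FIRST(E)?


Production: E -> dA | eB | cB | aS | fS
Examining each alternative for leading terminals:
  E -> dA : first terminal = 'd'
  E -> eB : first terminal = 'e'
  E -> cB : first terminal = 'c'
  E -> aS : first terminal = 'a'
  E -> fS : first terminal = 'f'
FIRST(E) = {a, c, d, e, f}
Count: 5

5


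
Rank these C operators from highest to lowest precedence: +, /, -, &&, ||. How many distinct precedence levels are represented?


Looking up precedence for each operator:
  + -> precedence 5
  / -> precedence 6
  - -> precedence 5
  && -> precedence 2
  || -> precedence 1
Sorted highest to lowest: /, +, -, &&, ||
Distinct precedence values: [6, 5, 2, 1]
Number of distinct levels: 4

4


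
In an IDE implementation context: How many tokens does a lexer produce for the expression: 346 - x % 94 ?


Scanning '346 - x % 94'
Token 1: '346' -> integer_literal
Token 2: '-' -> operator
Token 3: 'x' -> identifier
Token 4: '%' -> operator
Token 5: '94' -> integer_literal
Total tokens: 5

5


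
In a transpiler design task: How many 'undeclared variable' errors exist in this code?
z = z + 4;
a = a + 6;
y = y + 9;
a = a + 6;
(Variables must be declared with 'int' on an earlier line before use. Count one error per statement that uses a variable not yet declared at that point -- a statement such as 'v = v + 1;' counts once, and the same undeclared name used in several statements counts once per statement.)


Scanning code line by line:
  Line 1: use 'z' -> ERROR (undeclared)
  Line 2: use 'a' -> ERROR (undeclared)
  Line 3: use 'y' -> ERROR (undeclared)
  Line 4: use 'a' -> ERROR (undeclared)
Total undeclared variable errors: 4

4


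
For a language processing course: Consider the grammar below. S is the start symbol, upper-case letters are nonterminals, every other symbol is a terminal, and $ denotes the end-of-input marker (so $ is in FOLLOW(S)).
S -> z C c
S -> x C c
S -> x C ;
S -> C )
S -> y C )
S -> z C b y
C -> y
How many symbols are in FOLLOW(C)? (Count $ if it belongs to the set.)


S is the start symbol and does not occur in any rule body, so FOLLOW(S) = {$}.
Examining every occurrence of C in a rule body:
  S -> z C c : C is followed by terminal 'c' -> add 'c'
  S -> x C c : C is followed by terminal 'c' -> add 'c' (already in the set)
  S -> x C ; : C is followed by terminal ';' -> add ';'
  S -> C ) : C is followed by terminal ')' -> add ')'
  S -> y C ) : C is followed by terminal ')' -> add ')' (already in the set)
  S -> z C b y : C is followed by terminal 'b' -> add 'b'
  C -> y : C does not occur in the body -> contributes nothing
FOLLOW(C) = {), ;, b, c}
Count: 4

4


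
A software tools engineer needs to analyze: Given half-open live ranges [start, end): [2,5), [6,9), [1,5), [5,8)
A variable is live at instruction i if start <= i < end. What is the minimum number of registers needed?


Live ranges:
  Var0: [2, 5)
  Var1: [6, 9)
  Var2: [1, 5)
  Var3: [5, 8)
Sweep-line events (position, delta, active):
  pos=1 start -> active=1
  pos=2 start -> active=2
  pos=5 end -> active=1
  pos=5 end -> active=0
  pos=5 start -> active=1
  pos=6 start -> active=2
  pos=8 end -> active=1
  pos=9 end -> active=0
Maximum simultaneous active: 2
Minimum registers needed: 2

2


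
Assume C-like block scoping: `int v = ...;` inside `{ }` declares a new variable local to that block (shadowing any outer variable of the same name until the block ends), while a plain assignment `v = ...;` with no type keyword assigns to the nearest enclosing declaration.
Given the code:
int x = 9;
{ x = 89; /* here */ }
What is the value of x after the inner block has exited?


Analyzing scoping rules:
Outer scope: declares x = 9
Inner block: 'x = 89;' has no type keyword, so it is an assignment to the outer x (no shadowing)
The assignment changed the outer variable itself, so the new value persists after the block -> 89
Result: 89

89


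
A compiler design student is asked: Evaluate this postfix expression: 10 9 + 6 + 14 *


Processing tokens left to right:
Push 10, Push 9
Pop 10 and 9, compute 10 + 9 = 19, push 19
Push 6
Pop 19 and 6, compute 19 + 6 = 25, push 25
Push 14
Pop 25 and 14, compute 25 * 14 = 350, push 350
Stack result: 350

350


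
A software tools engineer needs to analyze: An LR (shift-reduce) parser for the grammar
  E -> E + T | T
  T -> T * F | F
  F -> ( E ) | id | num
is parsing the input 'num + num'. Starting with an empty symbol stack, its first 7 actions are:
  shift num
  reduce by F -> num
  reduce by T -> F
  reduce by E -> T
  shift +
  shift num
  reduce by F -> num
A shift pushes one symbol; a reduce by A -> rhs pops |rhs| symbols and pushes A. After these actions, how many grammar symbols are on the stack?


Tracking the symbol stack through each action:
  Action 1: shift 'num' : push -> stack = [num] (size 1)
  Action 2: reduce by F -> num : pop 1, push F -> stack = [F] (size 1)
  Action 3: reduce by T -> F : pop 1, push T -> stack = [T] (size 1)
  Action 4: reduce by E -> T : pop 1, push E -> stack = [E] (size 1)
  Action 5: shift '+' : push -> stack = [E, +] (size 2)
  Action 6: shift 'num' : push -> stack = [E, +, num] (size 3)
  Action 7: reduce by F -> num : pop 1, push F -> stack = [E, +, F] (size 3)
Final stack size: 3

3


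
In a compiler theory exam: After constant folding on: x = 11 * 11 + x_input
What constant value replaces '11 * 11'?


Identifying constant sub-expression:
  Original: x = 11 * 11 + x_input
  11 and 11 are both compile-time constants
  Evaluating: 11 * 11 = 121
  After folding: x = 121 + x_input

121


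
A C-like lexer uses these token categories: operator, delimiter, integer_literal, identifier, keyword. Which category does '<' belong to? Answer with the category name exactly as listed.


Token: '<'
Checking categories:
  identifier: no
  integer_literal: no
  operator: YES
  keyword: no
  delimiter: no
Category: operator

operator


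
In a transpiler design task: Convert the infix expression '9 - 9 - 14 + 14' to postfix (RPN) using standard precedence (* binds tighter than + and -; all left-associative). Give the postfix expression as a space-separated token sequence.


Applying the shunting-yard algorithm:
  Operand 9 -> output
  Push '-' onto operator stack -> op-stack: [-]
  Operand 9 -> output
  See '-' (prec 1); top '-' (prec 1) >= it -> pop '-' to output
  Push '-' onto operator stack -> op-stack: [-]
  Operand 14 -> output
  See '+' (prec 1); top '-' (prec 1) >= it -> pop '-' to output
  Push '+' onto operator stack -> op-stack: [+]
  Operand 14 -> output
  End of input: pop '+' to output
Postfix result: 9 9 - 14 - 14 +

9 9 - 14 - 14 +


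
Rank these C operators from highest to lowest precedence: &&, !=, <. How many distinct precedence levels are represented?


Looking up precedence for each operator:
  && -> precedence 2
  != -> precedence 3
  < -> precedence 4
Sorted highest to lowest: <, !=, &&
Distinct precedence values: [4, 3, 2]
Number of distinct levels: 3

3


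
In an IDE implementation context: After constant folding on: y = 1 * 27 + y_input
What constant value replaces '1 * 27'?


Identifying constant sub-expression:
  Original: y = 1 * 27 + y_input
  1 and 27 are both compile-time constants
  Evaluating: 1 * 27 = 27
  After folding: y = 27 + y_input

27


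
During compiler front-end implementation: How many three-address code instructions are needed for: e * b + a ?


Expression: e * b + a
Generating three-address code (respecting * over +/- precedence):
  Instruction 1: t1 = e * b
  Instruction 2: t2 = t1 + a
Total instructions: 2

2


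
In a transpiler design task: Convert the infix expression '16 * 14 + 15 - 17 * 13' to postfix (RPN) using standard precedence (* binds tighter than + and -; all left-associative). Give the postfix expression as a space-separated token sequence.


Applying the shunting-yard algorithm:
  Operand 16 -> output
  Push '*' onto operator stack -> op-stack: [*]
  Operand 14 -> output
  See '+' (prec 1); top '*' (prec 2) >= it -> pop '*' to output
  Push '+' onto operator stack -> op-stack: [+]
  Operand 15 -> output
  See '-' (prec 1); top '+' (prec 1) >= it -> pop '+' to output
  Push '-' onto operator stack -> op-stack: [-]
  Operand 17 -> output
  Push '*' onto operator stack -> op-stack: [-, *]
  Operand 13 -> output
  End of input: pop '*' to output
  End of input: pop '-' to output
Postfix result: 16 14 * 15 + 17 13 * -

16 14 * 15 + 17 13 * -


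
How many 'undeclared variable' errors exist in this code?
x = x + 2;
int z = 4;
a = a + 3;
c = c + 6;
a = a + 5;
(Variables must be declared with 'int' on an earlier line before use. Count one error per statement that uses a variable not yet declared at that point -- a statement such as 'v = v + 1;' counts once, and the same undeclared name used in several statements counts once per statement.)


Scanning code line by line:
  Line 1: use 'x' -> ERROR (undeclared)
  Line 2: declare 'z' -> declared = ['z']
  Line 3: use 'a' -> ERROR (undeclared)
  Line 4: use 'c' -> ERROR (undeclared)
  Line 5: use 'a' -> ERROR (undeclared)
Total undeclared variable errors: 4

4


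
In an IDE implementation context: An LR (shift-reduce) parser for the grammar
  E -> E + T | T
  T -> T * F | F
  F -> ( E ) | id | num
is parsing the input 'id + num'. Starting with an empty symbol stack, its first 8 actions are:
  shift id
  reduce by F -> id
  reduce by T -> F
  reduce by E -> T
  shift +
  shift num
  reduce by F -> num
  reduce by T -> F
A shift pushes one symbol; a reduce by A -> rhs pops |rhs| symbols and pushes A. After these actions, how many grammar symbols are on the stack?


Tracking the symbol stack through each action:
  Action 1: shift 'id' : push -> stack = [id] (size 1)
  Action 2: reduce by F -> id : pop 1, push F -> stack = [F] (size 1)
  Action 3: reduce by T -> F : pop 1, push T -> stack = [T] (size 1)
  Action 4: reduce by E -> T : pop 1, push E -> stack = [E] (size 1)
  Action 5: shift '+' : push -> stack = [E, +] (size 2)
  Action 6: shift 'num' : push -> stack = [E, +, num] (size 3)
  Action 7: reduce by F -> num : pop 1, push F -> stack = [E, +, F] (size 3)
  Action 8: reduce by T -> F : pop 1, push T -> stack = [E, +, T] (size 3)
Final stack size: 3

3


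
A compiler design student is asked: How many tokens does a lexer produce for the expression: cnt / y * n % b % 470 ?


Scanning 'cnt / y * n % b % 470'
Token 1: 'cnt' -> identifier
Token 2: '/' -> operator
Token 3: 'y' -> identifier
Token 4: '*' -> operator
Token 5: 'n' -> identifier
Token 6: '%' -> operator
Token 7: 'b' -> identifier
Token 8: '%' -> operator
Token 9: '470' -> integer_literal
Total tokens: 9

9


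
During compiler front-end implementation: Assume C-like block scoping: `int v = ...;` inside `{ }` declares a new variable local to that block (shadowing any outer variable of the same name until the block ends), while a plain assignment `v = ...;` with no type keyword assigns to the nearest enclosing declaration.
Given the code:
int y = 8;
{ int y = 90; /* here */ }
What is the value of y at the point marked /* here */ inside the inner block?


Analyzing scoping rules:
Outer scope: declares y = 8
Inner block: 'int y = 90;' declares a NEW y that shadows the outer one
Inside the block the inner declaration is in scope -> 90
Result: 90

90


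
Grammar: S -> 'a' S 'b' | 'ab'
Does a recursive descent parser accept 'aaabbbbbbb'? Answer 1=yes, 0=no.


Grammar accepts strings of the form a^n b^n (n >= 1)
Word: 'aaabbbbbbb'
Counting: 3 a's and 7 b's
Check: 3 == 7? No
Mismatch: a-count != b-count
Rejected

0


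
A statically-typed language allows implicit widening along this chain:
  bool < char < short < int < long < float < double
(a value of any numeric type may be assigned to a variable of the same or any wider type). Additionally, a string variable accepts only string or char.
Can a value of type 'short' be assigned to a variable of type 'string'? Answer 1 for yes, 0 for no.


Target variable type: string
Source value type: short
Rule: string accepts only {string, char}
  source 'short' in {string, char}? No
Result: 0

0


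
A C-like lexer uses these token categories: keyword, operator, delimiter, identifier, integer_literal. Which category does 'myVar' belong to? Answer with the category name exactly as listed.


Token: 'myVar'
Checking categories:
  identifier: YES
  integer_literal: no
  operator: no
  keyword: no
  delimiter: no
Category: identifier

identifier


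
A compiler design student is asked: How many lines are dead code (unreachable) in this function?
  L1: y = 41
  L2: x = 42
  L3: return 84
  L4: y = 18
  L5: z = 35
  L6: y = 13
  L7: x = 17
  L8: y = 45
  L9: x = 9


Analyzing control flow:
  L1: reachable (before return)
  L2: reachable (before return)
  L3: reachable (return statement)
  L4: DEAD (after return at L3)
  L5: DEAD (after return at L3)
  L6: DEAD (after return at L3)
  L7: DEAD (after return at L3)
  L8: DEAD (after return at L3)
  L9: DEAD (after return at L3)
Return at L3, total lines = 9
Dead lines: L4 through L9
Count: 6

6


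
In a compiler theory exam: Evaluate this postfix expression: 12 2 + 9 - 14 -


Processing tokens left to right:
Push 12, Push 2
Pop 12 and 2, compute 12 + 2 = 14, push 14
Push 9
Pop 14 and 9, compute 14 - 9 = 5, push 5
Push 14
Pop 5 and 14, compute 5 - 14 = -9, push -9
Stack result: -9

-9


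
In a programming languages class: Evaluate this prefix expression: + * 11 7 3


Parsing prefix expression: + * 11 7 3
Step 1: Innermost operation '* 11 7'
  11 * 7 = 77
Step 2: Outer operation '+ [77] 3'
  77 + 3 = 80

80


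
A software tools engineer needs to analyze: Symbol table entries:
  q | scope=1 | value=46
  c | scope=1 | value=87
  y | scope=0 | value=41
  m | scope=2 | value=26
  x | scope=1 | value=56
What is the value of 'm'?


Searching symbol table for 'm':
  q | scope=1 | value=46
  c | scope=1 | value=87
  y | scope=0 | value=41
  m | scope=2 | value=26 <- MATCH
  x | scope=1 | value=56
Found 'm' at scope 2 with value 26

26


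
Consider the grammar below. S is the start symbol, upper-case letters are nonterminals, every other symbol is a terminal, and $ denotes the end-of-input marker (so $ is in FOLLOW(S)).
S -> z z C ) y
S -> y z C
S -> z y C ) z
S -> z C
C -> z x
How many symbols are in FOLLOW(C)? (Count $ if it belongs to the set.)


S is the start symbol and does not occur in any rule body, so FOLLOW(S) = {$}.
Examining every occurrence of C in a rule body:
  S -> z z C ) y : C is followed by terminal ')' -> add ')'
  S -> y z C : C is at the right end -> add FOLLOW(S) = {$}
  S -> z y C ) z : C is followed by terminal ')' -> add ')' (already in the set)
  S -> z C : C is at the right end -> add FOLLOW(S) = {$} (already in the set)
  C -> z x : C does not occur in the body -> contributes nothing
FOLLOW(C) = {), $}
Count: 2

2


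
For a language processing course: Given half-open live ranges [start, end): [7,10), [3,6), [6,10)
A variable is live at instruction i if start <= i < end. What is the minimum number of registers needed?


Live ranges:
  Var0: [7, 10)
  Var1: [3, 6)
  Var2: [6, 10)
Sweep-line events (position, delta, active):
  pos=3 start -> active=1
  pos=6 end -> active=0
  pos=6 start -> active=1
  pos=7 start -> active=2
  pos=10 end -> active=1
  pos=10 end -> active=0
Maximum simultaneous active: 2
Minimum registers needed: 2

2


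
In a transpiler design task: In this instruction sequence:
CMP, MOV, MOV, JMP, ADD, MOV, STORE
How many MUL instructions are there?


Scanning instruction sequence for MUL:
  Position 1: CMP
  Position 2: MOV
  Position 3: MOV
  Position 4: JMP
  Position 5: ADD
  Position 6: MOV
  Position 7: STORE
Matches at positions: []
Total MUL count: 0

0


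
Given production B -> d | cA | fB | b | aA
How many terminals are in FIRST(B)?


Production: B -> d | cA | fB | b | aA
Examining each alternative for leading terminals:
  B -> d : first terminal = 'd'
  B -> cA : first terminal = 'c'
  B -> fB : first terminal = 'f'
  B -> b : first terminal = 'b'
  B -> aA : first terminal = 'a'
FIRST(B) = {a, b, c, d, f}
Count: 5

5


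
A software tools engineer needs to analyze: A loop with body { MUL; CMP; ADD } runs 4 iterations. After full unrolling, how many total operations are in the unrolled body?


Loop body operations: MUL, CMP, ADD (3 ops per iteration)
Unrolling 4 iterations:
  Iteration 1: MUL, CMP, ADD (3 ops)
  Iteration 2: MUL, CMP, ADD (3 ops)
  Iteration 3: MUL, CMP, ADD (3 ops)
  Iteration 4: MUL, CMP, ADD (3 ops)
Total: 4 iterations * 3 ops/iter = 12 operations

12


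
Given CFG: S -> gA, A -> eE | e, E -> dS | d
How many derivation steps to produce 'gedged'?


Grammar: S -> gA, A -> eE | e, E -> dS | d
Deriving 'gedged':
Step 1: S -> gA => gA
Step 2: A -> eE => geE
Step 3: E -> dS => gedS
Step 4: S -> gA => gedgA
Step 5: A -> eE => gedgeE
Step 6: E -> d => gedged
Total derivation steps: 6

6


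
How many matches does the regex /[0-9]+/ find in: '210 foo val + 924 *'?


Pattern: /[0-9]+/ (int literals)
Input: '210 foo val + 924 *'
Scanning for matches:
  Match 1: '210'
  Match 2: '924'
Total matches: 2

2


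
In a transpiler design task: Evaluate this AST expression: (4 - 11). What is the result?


Expression: (4 - 11)
Evaluating step by step:
  4 - 11 = -7
Result: -7

-7


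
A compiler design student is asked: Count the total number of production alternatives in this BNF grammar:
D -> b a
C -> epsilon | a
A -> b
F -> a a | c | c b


Counting alternatives per rule:
  D: 1 alternative(s)
  C: 2 alternative(s)
  A: 1 alternative(s)
  F: 3 alternative(s)
Sum: 1 + 2 + 1 + 3 = 7

7


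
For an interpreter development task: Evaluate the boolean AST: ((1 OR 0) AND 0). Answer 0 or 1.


Step 1: Evaluate inner node
  1 OR 0 = 1
Step 2: Evaluate root node
  1 AND 0 = 0

0


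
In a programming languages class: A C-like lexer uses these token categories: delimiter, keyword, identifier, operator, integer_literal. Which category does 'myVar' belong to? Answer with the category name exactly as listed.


Token: 'myVar'
Checking categories:
  identifier: YES
  integer_literal: no
  operator: no
  keyword: no
  delimiter: no
Category: identifier

identifier


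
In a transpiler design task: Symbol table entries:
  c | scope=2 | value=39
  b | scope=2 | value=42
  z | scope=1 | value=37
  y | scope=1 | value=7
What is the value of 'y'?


Searching symbol table for 'y':
  c | scope=2 | value=39
  b | scope=2 | value=42
  z | scope=1 | value=37
  y | scope=1 | value=7 <- MATCH
Found 'y' at scope 1 with value 7

7


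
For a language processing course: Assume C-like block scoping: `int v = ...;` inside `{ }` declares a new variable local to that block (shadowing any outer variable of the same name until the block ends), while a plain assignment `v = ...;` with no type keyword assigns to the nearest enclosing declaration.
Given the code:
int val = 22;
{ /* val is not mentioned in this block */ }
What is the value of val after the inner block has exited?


Analyzing scoping rules:
Outer scope: declares val = 22
Inner block: val is neither redeclared nor assigned -> unchanged
After the block -> 22
Result: 22

22


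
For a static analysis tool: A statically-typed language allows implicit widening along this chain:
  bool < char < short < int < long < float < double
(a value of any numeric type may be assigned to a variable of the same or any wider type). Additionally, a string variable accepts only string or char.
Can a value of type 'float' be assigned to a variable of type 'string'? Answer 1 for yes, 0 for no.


Target variable type: string
Source value type: float
Rule: string accepts only {string, char}
  source 'float' in {string, char}? No
Result: 0

0


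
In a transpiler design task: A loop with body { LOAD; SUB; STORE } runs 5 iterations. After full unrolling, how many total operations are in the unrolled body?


Loop body operations: LOAD, SUB, STORE (3 ops per iteration)
Unrolling 5 iterations:
  Iteration 1: LOAD, SUB, STORE (3 ops)
  Iteration 2: LOAD, SUB, STORE (3 ops)
  Iteration 3: LOAD, SUB, STORE (3 ops)
  Iteration 4: LOAD, SUB, STORE (3 ops)
  Iteration 5: LOAD, SUB, STORE (3 ops)
Total: 5 iterations * 3 ops/iter = 15 operations

15


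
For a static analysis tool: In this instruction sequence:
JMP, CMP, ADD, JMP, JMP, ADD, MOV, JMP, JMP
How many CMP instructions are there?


Scanning instruction sequence for CMP:
  Position 1: JMP
  Position 2: CMP <- MATCH
  Position 3: ADD
  Position 4: JMP
  Position 5: JMP
  Position 6: ADD
  Position 7: MOV
  Position 8: JMP
  Position 9: JMP
Matches at positions: [2]
Total CMP count: 1

1
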